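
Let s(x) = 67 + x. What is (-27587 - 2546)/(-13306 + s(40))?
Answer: 30133/13199 ≈ 2.2830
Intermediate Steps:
(-27587 - 2546)/(-13306 + s(40)) = (-27587 - 2546)/(-13306 + (67 + 40)) = -30133/(-13306 + 107) = -30133/(-13199) = -30133*(-1/13199) = 30133/13199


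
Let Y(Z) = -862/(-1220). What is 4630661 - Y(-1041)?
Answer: 2824702779/610 ≈ 4.6307e+6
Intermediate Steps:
Y(Z) = 431/610 (Y(Z) = -862*(-1/1220) = 431/610)
4630661 - Y(-1041) = 4630661 - 1*431/610 = 4630661 - 431/610 = 2824702779/610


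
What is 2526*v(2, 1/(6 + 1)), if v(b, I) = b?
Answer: 5052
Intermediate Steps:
2526*v(2, 1/(6 + 1)) = 2526*2 = 5052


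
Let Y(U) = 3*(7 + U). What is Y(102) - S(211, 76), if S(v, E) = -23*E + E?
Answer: 1999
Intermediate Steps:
Y(U) = 21 + 3*U
S(v, E) = -22*E
Y(102) - S(211, 76) = (21 + 3*102) - (-22)*76 = (21 + 306) - 1*(-1672) = 327 + 1672 = 1999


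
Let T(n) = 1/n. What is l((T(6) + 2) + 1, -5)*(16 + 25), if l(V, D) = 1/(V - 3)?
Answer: 246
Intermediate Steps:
l(V, D) = 1/(-3 + V)
l((T(6) + 2) + 1, -5)*(16 + 25) = (16 + 25)/(-3 + ((1/6 + 2) + 1)) = 41/(-3 + ((⅙ + 2) + 1)) = 41/(-3 + (13/6 + 1)) = 41/(-3 + 19/6) = 41/(⅙) = 6*41 = 246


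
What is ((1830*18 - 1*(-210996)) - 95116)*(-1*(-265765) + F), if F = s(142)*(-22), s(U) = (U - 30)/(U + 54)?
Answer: 39549276420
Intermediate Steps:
s(U) = (-30 + U)/(54 + U)
F = -88/7 (F = ((-30 + 142)/(54 + 142))*(-22) = (112/196)*(-22) = ((1/196)*112)*(-22) = (4/7)*(-22) = -88/7 ≈ -12.571)
((1830*18 - 1*(-210996)) - 95116)*(-1*(-265765) + F) = ((1830*18 - 1*(-210996)) - 95116)*(-1*(-265765) - 88/7) = ((32940 + 210996) - 95116)*(265765 - 88/7) = (243936 - 95116)*(1860267/7) = 148820*(1860267/7) = 39549276420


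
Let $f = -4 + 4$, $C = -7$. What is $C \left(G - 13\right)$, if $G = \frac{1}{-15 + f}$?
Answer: $\frac{1372}{15} \approx 91.467$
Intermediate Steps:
$f = 0$
$G = - \frac{1}{15}$ ($G = \frac{1}{-15 + 0} = \frac{1}{-15} = - \frac{1}{15} \approx -0.066667$)
$C \left(G - 13\right) = - 7 \left(- \frac{1}{15} - 13\right) = \left(-7\right) \left(- \frac{196}{15}\right) = \frac{1372}{15}$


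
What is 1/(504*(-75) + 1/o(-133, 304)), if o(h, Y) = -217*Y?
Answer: -65968/2493590401 ≈ -2.6455e-5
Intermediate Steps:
1/(504*(-75) + 1/o(-133, 304)) = 1/(504*(-75) + 1/(-217*304)) = 1/(-37800 + 1/(-65968)) = 1/(-37800 - 1/65968) = 1/(-2493590401/65968) = -65968/2493590401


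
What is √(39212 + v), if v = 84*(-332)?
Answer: 2*√2831 ≈ 106.41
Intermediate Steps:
v = -27888
√(39212 + v) = √(39212 - 27888) = √11324 = 2*√2831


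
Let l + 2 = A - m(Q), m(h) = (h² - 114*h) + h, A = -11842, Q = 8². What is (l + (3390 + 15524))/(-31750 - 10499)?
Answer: -3402/14083 ≈ -0.24157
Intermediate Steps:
Q = 64
m(h) = h² - 113*h
l = -8708 (l = -2 + (-11842 - 64*(-113 + 64)) = -2 + (-11842 - 64*(-49)) = -2 + (-11842 - 1*(-3136)) = -2 + (-11842 + 3136) = -2 - 8706 = -8708)
(l + (3390 + 15524))/(-31750 - 10499) = (-8708 + (3390 + 15524))/(-31750 - 10499) = (-8708 + 18914)/(-42249) = 10206*(-1/42249) = -3402/14083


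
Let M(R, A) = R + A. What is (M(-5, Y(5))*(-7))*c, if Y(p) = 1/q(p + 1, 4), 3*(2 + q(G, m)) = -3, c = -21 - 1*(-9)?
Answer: -448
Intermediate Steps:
c = -12 (c = -21 + 9 = -12)
q(G, m) = -3 (q(G, m) = -2 + (⅓)*(-3) = -2 - 1 = -3)
Y(p) = -⅓ (Y(p) = 1/(-3) = -⅓)
M(R, A) = A + R
(M(-5, Y(5))*(-7))*c = ((-⅓ - 5)*(-7))*(-12) = -16/3*(-7)*(-12) = (112/3)*(-12) = -448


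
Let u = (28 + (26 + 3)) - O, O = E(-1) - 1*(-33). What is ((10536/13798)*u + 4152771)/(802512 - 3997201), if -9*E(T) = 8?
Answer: -85950294731/66120478233 ≈ -1.2999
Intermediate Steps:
E(T) = -8/9 (E(T) = -⅑*8 = -8/9)
O = 289/9 (O = -8/9 - 1*(-33) = -8/9 + 33 = 289/9 ≈ 32.111)
u = 224/9 (u = (28 + (26 + 3)) - 1*289/9 = (28 + 29) - 289/9 = 57 - 289/9 = 224/9 ≈ 24.889)
((10536/13798)*u + 4152771)/(802512 - 3997201) = ((10536/13798)*(224/9) + 4152771)/(802512 - 3997201) = ((10536*(1/13798))*(224/9) + 4152771)/(-3194689) = ((5268/6899)*(224/9) + 4152771)*(-1/3194689) = (393344/20697 + 4152771)*(-1/3194689) = (85950294731/20697)*(-1/3194689) = -85950294731/66120478233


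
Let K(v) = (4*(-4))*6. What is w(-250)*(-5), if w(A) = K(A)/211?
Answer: 480/211 ≈ 2.2749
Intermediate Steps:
K(v) = -96 (K(v) = -16*6 = -96)
w(A) = -96/211
w(-250)*(-5) = -96/211*(-5) = 480/211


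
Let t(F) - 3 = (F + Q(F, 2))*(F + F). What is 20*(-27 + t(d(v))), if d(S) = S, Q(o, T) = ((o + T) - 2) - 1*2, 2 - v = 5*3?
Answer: 14080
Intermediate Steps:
v = -13 (v = 2 - 5*3 = 2 - 1*15 = 2 - 15 = -13)
Q(o, T) = -4 + T + o (Q(o, T) = ((T + o) - 2) - 2 = (-2 + T + o) - 2 = -4 + T + o)
t(F) = 3 + 2*F*(-2 + 2*F) (t(F) = 3 + (F + (-4 + 2 + F))*(F + F) = 3 + (F + (-2 + F))*(2*F) = 3 + (-2 + 2*F)*(2*F) = 3 + 2*F*(-2 + 2*F))
20*(-27 + t(d(v))) = 20*(-27 + (3 - 4*(-13) + 4*(-13)**2)) = 20*(-27 + (3 + 52 + 4*169)) = 20*(-27 + (3 + 52 + 676)) = 20*(-27 + 731) = 20*704 = 14080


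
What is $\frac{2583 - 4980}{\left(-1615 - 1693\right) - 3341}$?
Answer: $\frac{2397}{6649} \approx 0.36051$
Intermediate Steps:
$\frac{2583 - 4980}{\left(-1615 - 1693\right) - 3341} = - \frac{2397}{\left(-1615 - 1693\right) - 3341} = - \frac{2397}{-3308 - 3341} = - \frac{2397}{-6649} = \left(-2397\right) \left(- \frac{1}{6649}\right) = \frac{2397}{6649}$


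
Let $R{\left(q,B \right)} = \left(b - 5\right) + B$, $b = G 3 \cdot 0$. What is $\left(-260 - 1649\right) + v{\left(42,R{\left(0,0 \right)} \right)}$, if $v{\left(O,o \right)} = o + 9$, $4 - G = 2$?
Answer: $-1905$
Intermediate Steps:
$G = 2$ ($G = 4 - 2 = 2$)
$b = 0$ ($b = 2 \cdot 3 \cdot 0 = 6 \cdot 0 = 0$)
$R{\left(q,B \right)} = -5 + B$ ($R{\left(q,B \right)} = \left(0 - 5\right) + B = -5 + B$)
$v{\left(O,o \right)} = 9 + o$
$\left(-260 - 1649\right) + v{\left(42,R{\left(0,0 \right)} \right)} = \left(-260 - 1649\right) + \left(9 + \left(-5 + 0\right)\right) = -1909 + \left(9 - 5\right) = -1909 + 4 = -1905$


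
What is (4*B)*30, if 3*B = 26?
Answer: 1040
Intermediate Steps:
B = 26/3 (B = (⅓)*26 = 26/3 ≈ 8.6667)
(4*B)*30 = (4*(26/3))*30 = (104/3)*30 = 1040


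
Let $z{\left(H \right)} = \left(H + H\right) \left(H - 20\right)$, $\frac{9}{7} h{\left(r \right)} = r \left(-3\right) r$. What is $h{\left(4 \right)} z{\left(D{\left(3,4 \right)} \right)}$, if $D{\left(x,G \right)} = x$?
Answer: $3808$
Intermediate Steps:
$h{\left(r \right)} = - \frac{7 r^{2}}{3}$ ($h{\left(r \right)} = \frac{7 r \left(-3\right) r}{9} = \frac{7 - 3 r r}{9} = \frac{7 \left(- 3 r^{2}\right)}{9} = - \frac{7 r^{2}}{3}$)
$z{\left(H \right)} = 2 H \left(-20 + H\right)$
$h{\left(4 \right)} z{\left(D{\left(3,4 \right)} \right)} = - \frac{7 \cdot 4^{2}}{3} \cdot 2 \cdot 3 \left(-20 + 3\right) = \left(- \frac{7}{3}\right) 16 \cdot 2 \cdot 3 \left(-17\right) = \left(- \frac{112}{3}\right) \left(-102\right) = 3808$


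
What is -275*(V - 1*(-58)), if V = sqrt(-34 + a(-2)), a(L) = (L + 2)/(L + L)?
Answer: -15950 - 275*I*sqrt(34) ≈ -15950.0 - 1603.5*I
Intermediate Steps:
a(L) = (2 + L)/(2*L) (a(L) = (2 + L)/((2*L)) = (2 + L)*(1/(2*L)) = (2 + L)/(2*L))
V = I*sqrt(34) (V = sqrt(-34 + (1/2)*(2 - 2)/(-2)) = sqrt(-34 + (1/2)*(-1/2)*0) = sqrt(-34 + 0) = sqrt(-34) = I*sqrt(34) ≈ 5.8309*I)
-275*(V - 1*(-58)) = -275*(I*sqrt(34) - 1*(-58)) = -275*(I*sqrt(34) + 58) = -275*(58 + I*sqrt(34)) = -15950 - 275*I*sqrt(34)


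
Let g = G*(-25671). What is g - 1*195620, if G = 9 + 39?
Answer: -1427828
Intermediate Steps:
G = 48
g = -1232208 (g = 48*(-25671) = -1232208)
g - 1*195620 = -1232208 - 1*195620 = -1232208 - 195620 = -1427828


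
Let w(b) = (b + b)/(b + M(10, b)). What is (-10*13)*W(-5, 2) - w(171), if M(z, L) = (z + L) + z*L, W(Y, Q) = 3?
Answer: -402261/1031 ≈ -390.17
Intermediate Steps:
M(z, L) = L + z + L*z (M(z, L) = (L + z) + L*z = L + z + L*z)
w(b) = 2*b/(10 + 12*b) (w(b) = (b + b)/(b + (b + 10 + b*10)) = (2*b)/(b + (b + 10 + 10*b)) = (2*b)/(b + (10 + 11*b)) = (2*b)/(10 + 12*b) = 2*b/(10 + 12*b))
(-10*13)*W(-5, 2) - w(171) = -10*13*3 - 171/(5 + 6*171) = -130*3 - 171/(5 + 1026) = -390 - 171/1031 = -402261/1031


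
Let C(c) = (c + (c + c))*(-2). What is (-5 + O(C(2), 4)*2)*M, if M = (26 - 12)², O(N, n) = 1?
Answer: -588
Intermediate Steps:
C(c) = -6*c (C(c) = (c + 2*c)*(-2) = (3*c)*(-2) = -6*c)
M = 196 (M = 14² = 196)
(-5 + O(C(2), 4)*2)*M = (-5 + 1*2)*196 = (-5 + 2)*196 = -3*196 = -588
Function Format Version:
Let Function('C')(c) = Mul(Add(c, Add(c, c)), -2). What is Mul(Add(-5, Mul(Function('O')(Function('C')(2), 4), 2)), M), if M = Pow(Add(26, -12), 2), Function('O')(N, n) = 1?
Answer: -588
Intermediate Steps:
Function('C')(c) = Mul(-6, c) (Function('C')(c) = Mul(Add(c, Mul(2, c)), -2) = Mul(Mul(3, c), -2) = Mul(-6, c))
M = 196 (M = Pow(14, 2) = 196)
Mul(Add(-5, Mul(Function('O')(Function('C')(2), 4), 2)), M) = Mul(Add(-5, Mul(1, 2)), 196) = Mul(Add(-5, 2), 196) = Mul(-3, 196) = -588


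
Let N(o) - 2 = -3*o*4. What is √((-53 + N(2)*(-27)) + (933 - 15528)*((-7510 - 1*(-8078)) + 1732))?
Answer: I*√33567959 ≈ 5793.8*I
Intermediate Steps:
N(o) = 2 - 12*o (N(o) = 2 - 3*o*4 = 2 - 12*o)
√((-53 + N(2)*(-27)) + (933 - 15528)*((-7510 - 1*(-8078)) + 1732)) = √((-53 + (2 - 12*2)*(-27)) + (933 - 15528)*((-7510 - 1*(-8078)) + 1732)) = √((-53 + (2 - 24)*(-27)) - 14595*((-7510 + 8078) + 1732)) = √((-53 - 22*(-27)) - 14595*(568 + 1732)) = √((-53 + 594) - 14595*2300) = √(541 - 33568500) = √(-33567959) = I*√33567959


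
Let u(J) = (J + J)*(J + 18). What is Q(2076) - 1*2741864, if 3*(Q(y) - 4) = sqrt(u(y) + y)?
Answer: -2741860 + 2*sqrt(2174091)/3 ≈ -2.7409e+6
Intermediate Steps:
u(J) = 2*J*(18 + J) (u(J) = (2*J)*(18 + J) = 2*J*(18 + J))
Q(y) = 4 + sqrt(y + 2*y*(18 + y))/3 (Q(y) = 4 + sqrt(2*y*(18 + y) + y)/3 = 4 + sqrt(y + 2*y*(18 + y))/3)
Q(2076) - 1*2741864 = (4 + sqrt(2076*(37 + 2*2076))/3) - 1*2741864 = (4 + sqrt(2076*(37 + 4152))/3) - 2741864 = (4 + sqrt(2076*4189)/3) - 2741864 = (4 + sqrt(8696364)/3) - 2741864 = (4 + (2*sqrt(2174091))/3) - 2741864 = (4 + 2*sqrt(2174091)/3) - 2741864 = -2741860 + 2*sqrt(2174091)/3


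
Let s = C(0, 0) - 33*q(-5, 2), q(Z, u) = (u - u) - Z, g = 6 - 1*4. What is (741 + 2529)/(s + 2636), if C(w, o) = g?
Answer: 3270/2473 ≈ 1.3223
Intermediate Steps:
g = 2 (g = 6 - 4 = 2)
C(w, o) = 2
q(Z, u) = -Z (q(Z, u) = 0 - Z = -Z)
s = -163 (s = 2 - (-33)*(-5) = 2 - 33*5 = 2 - 165 = -163)
(741 + 2529)/(s + 2636) = (741 + 2529)/(-163 + 2636) = 3270/2473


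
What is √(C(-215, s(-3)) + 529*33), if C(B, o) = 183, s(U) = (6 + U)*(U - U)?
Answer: 42*√10 ≈ 132.82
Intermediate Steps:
s(U) = 0 (s(U) = (6 + U)*0 = 0)
√(C(-215, s(-3)) + 529*33) = √(183 + 529*33) = √(183 + 17457) = √17640 = 42*√10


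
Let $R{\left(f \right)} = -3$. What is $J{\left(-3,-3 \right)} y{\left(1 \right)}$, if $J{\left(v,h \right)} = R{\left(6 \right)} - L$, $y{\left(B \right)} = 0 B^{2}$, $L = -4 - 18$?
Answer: $0$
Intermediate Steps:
$L = -22$ ($L = -4 - 18 = -22$)
$y{\left(B \right)} = 0$
$J{\left(v,h \right)} = 19$ ($J{\left(v,h \right)} = -3 - -22 = -3 + 22 = 19$)
$J{\left(-3,-3 \right)} y{\left(1 \right)} = 19 \cdot 0 = 0$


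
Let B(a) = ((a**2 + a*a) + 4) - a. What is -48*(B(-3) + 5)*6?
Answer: -8640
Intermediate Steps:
B(a) = 4 - a + 2*a**2 (B(a) = ((a**2 + a**2) + 4) - a = (2*a**2 + 4) - a = (4 + 2*a**2) - a = 4 - a + 2*a**2)
-48*(B(-3) + 5)*6 = -48*((4 - 1*(-3) + 2*(-3)**2) + 5)*6 = -48*((4 + 3 + 2*9) + 5)*6 = -48*((4 + 3 + 18) + 5)*6 = -48*(25 + 5)*6 = -1440*6 = -48*180 = -8640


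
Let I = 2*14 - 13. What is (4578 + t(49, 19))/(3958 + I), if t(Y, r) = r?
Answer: 4597/3973 ≈ 1.1571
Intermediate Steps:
I = 15 (I = 28 - 13 = 15)
(4578 + t(49, 19))/(3958 + I) = (4578 + 19)/(3958 + 15) = 4597/3973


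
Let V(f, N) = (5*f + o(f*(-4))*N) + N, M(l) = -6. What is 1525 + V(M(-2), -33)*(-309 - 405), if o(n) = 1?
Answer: 70069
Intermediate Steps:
V(f, N) = 2*N + 5*f (V(f, N) = (5*f + 1*N) + N = (5*f + N) + N = (N + 5*f) + N = 2*N + 5*f)
1525 + V(M(-2), -33)*(-309 - 405) = 1525 + (2*(-33) + 5*(-6))*(-309 - 405) = 1525 + (-66 - 30)*(-714) = 1525 - 96*(-714) = 1525 + 68544 = 70069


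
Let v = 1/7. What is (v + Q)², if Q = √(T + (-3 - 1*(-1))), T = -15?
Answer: -832/49 + 2*I*√17/7 ≈ -16.98 + 1.178*I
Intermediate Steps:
Q = I*√17 (Q = √(-15 + (-3 - 1*(-1))) = √(-15 + (-3 + 1)) = √(-15 - 2) = √(-17) = I*√17 ≈ 4.1231*I)
v = ⅐ ≈ 0.14286
(v + Q)² = (⅐ + I*√17)²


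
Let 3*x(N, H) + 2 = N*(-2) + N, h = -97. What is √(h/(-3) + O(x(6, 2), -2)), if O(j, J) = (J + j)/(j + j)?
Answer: √4782/12 ≈ 5.7627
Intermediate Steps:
x(N, H) = -⅔ - N/3 (x(N, H) = -⅔ + (N*(-2) + N)/3 = -⅔ + (-2*N + N)/3 = -⅔ + (-N)/3 = -⅔ - N/3)
O(j, J) = (J + j)/(2*j) (O(j, J) = (J + j)/((2*j)) = (J + j)*(1/(2*j)) = (J + j)/(2*j))
√(h/(-3) + O(x(6, 2), -2)) = √(-97/(-3) + (-2 + (-⅔ - ⅓*6))/(2*(-⅔ - ⅓*6))) = √(-⅓*(-97) + (-2 + (-⅔ - 2))/(2*(-⅔ - 2))) = √(97/3 + (-2 - 8/3)/(2*(-8/3))) = √(97/3 + (½)*(-3/8)*(-14/3)) = √(97/3 + 7/8) = √(797/24) = √4782/12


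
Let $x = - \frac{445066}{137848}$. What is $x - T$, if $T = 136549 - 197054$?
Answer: $\frac{4170024087}{68924} \approx 60502.0$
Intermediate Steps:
$T = -60505$
$x = - \frac{222533}{68924}$ ($x = \left(-445066\right) \frac{1}{137848} = - \frac{222533}{68924} \approx -3.2287$)
$x - T = - \frac{222533}{68924} - -60505 = - \frac{222533}{68924} + 60505 = \frac{4170024087}{68924}$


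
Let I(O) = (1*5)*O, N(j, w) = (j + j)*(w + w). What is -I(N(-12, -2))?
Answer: -480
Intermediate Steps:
N(j, w) = 4*j*w (N(j, w) = (2*j)*(2*w) = 4*j*w)
I(O) = 5*O
-I(N(-12, -2)) = -5*4*(-12)*(-2) = -5*96 = -1*480 = -480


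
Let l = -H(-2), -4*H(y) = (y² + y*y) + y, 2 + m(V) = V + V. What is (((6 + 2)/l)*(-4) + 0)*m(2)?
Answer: -128/3 ≈ -42.667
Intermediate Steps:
m(V) = -2 + 2*V (m(V) = -2 + (V + V) = -2 + 2*V)
H(y) = -y²/2 - y/4 (H(y) = -((y² + y*y) + y)/4 = -((y² + y²) + y)/4 = -(2*y² + y)/4 = -(y + 2*y²)/4 = -y²/2 - y/4)
l = 3/2 (l = -(-1)*(-2)*(1 + 2*(-2))/4 = -(-1)*(-2)*(1 - 4)/4 = -(-1)*(-2)*(-3)/4 = -1*(-3/2) = 3/2 ≈ 1.5000)
(((6 + 2)/l)*(-4) + 0)*m(2) = (((6 + 2)/(3/2))*(-4) + 0)*(-2 + 2*2) = ((8*(⅔))*(-4) + 0)*(-2 + 4) = ((16/3)*(-4) + 0)*2 = (-64/3 + 0)*2 = -64/3*2 = -128/3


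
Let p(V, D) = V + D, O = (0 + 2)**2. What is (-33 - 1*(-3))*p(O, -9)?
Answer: 150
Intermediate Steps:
O = 4 (O = 2**2 = 4)
p(V, D) = D + V
(-33 - 1*(-3))*p(O, -9) = (-33 - 1*(-3))*(-9 + 4) = (-33 + 3)*(-5) = -30*(-5) = 150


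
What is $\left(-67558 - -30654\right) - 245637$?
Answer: $-282541$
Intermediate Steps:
$\left(-67558 - -30654\right) - 245637 = \left(-67558 + 30654\right) - 245637 = -36904 - 245637 = -282541$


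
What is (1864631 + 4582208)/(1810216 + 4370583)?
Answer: 6446839/6180799 ≈ 1.0430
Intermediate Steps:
(1864631 + 4582208)/(1810216 + 4370583) = 6446839/6180799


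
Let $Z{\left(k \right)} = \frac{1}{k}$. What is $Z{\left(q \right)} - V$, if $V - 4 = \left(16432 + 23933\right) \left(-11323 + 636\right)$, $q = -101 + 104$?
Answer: $\frac{1294142254}{3} \approx 4.3138 \cdot 10^{8}$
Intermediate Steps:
$q = 3$
$V = -431380751$ ($V = 4 + \left(16432 + 23933\right) \left(-11323 + 636\right) = 4 + 40365 \left(-10687\right) = 4 - 431380755 = -431380751$)
$Z{\left(q \right)} - V = \frac{1}{3} - -431380751 = \frac{1}{3} + 431380751 = \frac{1294142254}{3}$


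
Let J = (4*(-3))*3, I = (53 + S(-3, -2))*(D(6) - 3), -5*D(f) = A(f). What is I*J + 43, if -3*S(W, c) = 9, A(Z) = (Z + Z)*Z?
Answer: 31363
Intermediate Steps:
A(Z) = 2*Z² (A(Z) = (2*Z)*Z = 2*Z²)
D(f) = -2*f²/5
S(W, c) = -3 (S(W, c) = -⅓*9 = -3)
I = -870 (I = (53 - 3)*(-⅖*6² - 3) = 50*(-⅖*36 - 3) = 50*(-72/5 - 3) = 50*(-87/5) = -870)
J = -36 (J = -12*3 = -36)
I*J + 43 = -870*(-36) + 43 = 31320 + 43 = 31363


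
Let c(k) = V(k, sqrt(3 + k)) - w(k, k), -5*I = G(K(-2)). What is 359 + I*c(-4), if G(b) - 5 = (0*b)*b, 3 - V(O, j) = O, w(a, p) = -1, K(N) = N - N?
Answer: 351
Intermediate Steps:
K(N) = 0
V(O, j) = 3 - O
G(b) = 5 (G(b) = 5 + (0*b)*b = 5 + 0*b = 5 + 0 = 5)
I = -1 (I = -1/5*5 = -1)
c(k) = 4 - k (c(k) = (3 - k) - 1*(-1) = (3 - k) + 1 = 4 - k)
359 + I*c(-4) = 359 - (4 - 1*(-4)) = 359 - (4 + 4) = 359 - 1*8 = 359 - 8 = 351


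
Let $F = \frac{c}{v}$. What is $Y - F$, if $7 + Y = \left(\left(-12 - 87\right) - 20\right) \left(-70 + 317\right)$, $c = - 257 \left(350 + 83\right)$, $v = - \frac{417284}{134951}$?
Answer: $- \frac{27285631831}{417284} \approx -65389.0$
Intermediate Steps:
$v = - \frac{417284}{134951}$ ($v = \left(-417284\right) \frac{1}{134951} = - \frac{417284}{134951} \approx -3.0921$)
$c = -111281$ ($c = \left(-257\right) 433 = -111281$)
$Y = -29400$ ($Y = -7 + \left(\left(-12 - 87\right) - 20\right) \left(-70 + 317\right) = -7 + \left(-99 - 20\right) 247 = -7 - 29393 = -29400$)
$F = \frac{15017482231}{417284}$ ($F = - \frac{111281}{- \frac{417284}{134951}} = \left(-111281\right) \left(- \frac{134951}{417284}\right) = \frac{15017482231}{417284} \approx 35989.0$)
$Y - F = -29400 - \frac{15017482231}{417284} = - \frac{27285631831}{417284}$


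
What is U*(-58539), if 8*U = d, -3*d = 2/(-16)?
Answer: -19513/64 ≈ -304.89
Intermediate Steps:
d = 1/24 (d = -2/(3*(-16)) = -2*(-1)/(3*16) = -⅓*(-⅛) = 1/24 ≈ 0.041667)
U = 1/192 (U = (⅛)*(1/24) = 1/192 ≈ 0.0052083)
U*(-58539) = (1/192)*(-58539) = -19513/64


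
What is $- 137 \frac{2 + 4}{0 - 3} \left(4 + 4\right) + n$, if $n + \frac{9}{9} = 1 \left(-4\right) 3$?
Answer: $2179$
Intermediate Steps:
$n = -13$ ($n = -1 + 1 \left(-4\right) 3 = -1 - 12 = -13$)
$- 137 \frac{2 + 4}{0 - 3} \left(4 + 4\right) + n = - 137 \frac{2 + 4}{0 - 3} \left(4 + 4\right) - 13 = - 137 \frac{6}{-3} \cdot 8 - 13 = - 137 \cdot 6 \left(- \frac{1}{3}\right) 8 - 13 = - 137 \left(\left(-2\right) 8\right) - 13 = \left(-137\right) \left(-16\right) - 13 = 2192 - 13 = 2179$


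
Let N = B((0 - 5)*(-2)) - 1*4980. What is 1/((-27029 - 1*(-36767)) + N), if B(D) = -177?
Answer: 1/4581 ≈ 0.00021829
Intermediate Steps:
N = -5157 (N = -177 - 1*4980 = -177 - 4980 = -5157)
1/((-27029 - 1*(-36767)) + N) = 1/((-27029 - 1*(-36767)) - 5157) = 1/((-27029 + 36767) - 5157) = 1/(9738 - 5157) = 1/4581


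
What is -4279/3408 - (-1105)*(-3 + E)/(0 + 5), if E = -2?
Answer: -3770119/3408 ≈ -1106.3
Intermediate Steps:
-4279/3408 - (-1105)*(-3 + E)/(0 + 5) = -4279/3408 - (-1105)*(-3 - 2)/(0 + 5) = -4279*1/3408 - (-1105)*(-5/5) = -4279/3408 - (-1105)*(-5*⅕) = -4279/3408 - (-1105)*(-1) = -4279/3408 - 1*1105 = -4279/3408 - 1105 = -3770119/3408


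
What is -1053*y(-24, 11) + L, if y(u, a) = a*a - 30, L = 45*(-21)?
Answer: -96768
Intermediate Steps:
L = -945
y(u, a) = -30 + a² (y(u, a) = a² - 30 = -30 + a²)
-1053*y(-24, 11) + L = -1053*(-30 + 11²) - 945 = -1053*(-30 + 121) - 945 = -1053*91 - 945 = -95823 - 945 = -96768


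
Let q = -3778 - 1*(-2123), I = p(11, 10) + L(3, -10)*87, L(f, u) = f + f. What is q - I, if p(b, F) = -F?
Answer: -2167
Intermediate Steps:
L(f, u) = 2*f
I = 512 (I = -1*10 + (2*3)*87 = -10 + 6*87 = -10 + 522 = 512)
q = -1655 (q = -3778 + 2123 = -1655)
q - I = -1655 - 1*512 = -1655 - 512 = -2167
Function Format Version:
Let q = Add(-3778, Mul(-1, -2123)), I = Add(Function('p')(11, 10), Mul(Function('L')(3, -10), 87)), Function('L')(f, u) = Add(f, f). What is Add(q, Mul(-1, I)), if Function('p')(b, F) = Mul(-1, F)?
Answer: -2167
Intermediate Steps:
Function('L')(f, u) = Mul(2, f)
I = 512 (I = Add(Mul(-1, 10), Mul(Mul(2, 3), 87)) = Add(-10, Mul(6, 87)) = Add(-10, 522) = 512)
q = -1655 (q = Add(-3778, 2123) = -1655)
Add(q, Mul(-1, I)) = Add(-1655, Mul(-1, 512)) = Add(-1655, -512) = -2167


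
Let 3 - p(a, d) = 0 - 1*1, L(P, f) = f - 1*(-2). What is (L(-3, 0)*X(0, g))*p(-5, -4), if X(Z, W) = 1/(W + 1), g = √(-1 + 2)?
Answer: 4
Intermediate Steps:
L(P, f) = 2 + f (L(P, f) = f + 2 = 2 + f)
g = 1 (g = √1 = 1)
p(a, d) = 4 (p(a, d) = 3 - (0 - 1*1) = 3 - (0 - 1) = 3 - 1*(-1) = 3 + 1 = 4)
X(Z, W) = 1/(1 + W)
(L(-3, 0)*X(0, g))*p(-5, -4) = ((2 + 0)/(1 + 1))*4 = (2/2)*4 = (2*(½))*4 = 1*4 = 4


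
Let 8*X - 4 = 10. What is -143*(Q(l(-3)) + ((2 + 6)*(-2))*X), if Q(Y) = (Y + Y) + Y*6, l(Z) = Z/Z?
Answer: 2860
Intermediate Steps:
X = 7/4 (X = ½ + (⅛)*10 = ½ + 5/4 = 7/4 ≈ 1.7500)
l(Z) = 1
Q(Y) = 8*Y (Q(Y) = 2*Y + 6*Y = 8*Y)
-143*(Q(l(-3)) + ((2 + 6)*(-2))*X) = -143*(8*1 + ((2 + 6)*(-2))*(7/4)) = -143*(8 + (8*(-2))*(7/4)) = -143*(8 - 16*7/4) = -143*(8 - 28) = -143*(-20) = 2860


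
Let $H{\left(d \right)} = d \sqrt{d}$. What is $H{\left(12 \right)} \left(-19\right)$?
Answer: $- 456 \sqrt{3} \approx -789.82$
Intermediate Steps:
$H{\left(d \right)} = d^{\frac{3}{2}}$
$H{\left(12 \right)} \left(-19\right) = 12^{\frac{3}{2}} \left(-19\right) = 24 \sqrt{3} \left(-19\right) = - 456 \sqrt{3}$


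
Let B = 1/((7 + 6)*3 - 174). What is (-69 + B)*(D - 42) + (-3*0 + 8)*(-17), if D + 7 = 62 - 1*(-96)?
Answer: -1033804/135 ≈ -7657.8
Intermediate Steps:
B = -1/135 (B = 1/(13*3 - 174) = 1/(39 - 174) = 1/(-135) = -1/135 ≈ -0.0074074)
D = 151 (D = -7 + (62 - 1*(-96)) = -7 + (62 + 96) = -7 + 158 = 151)
(-69 + B)*(D - 42) + (-3*0 + 8)*(-17) = (-69 - 1/135)*(151 - 42) + (-3*0 + 8)*(-17) = -9316/135*109 + (0 + 8)*(-17) = -1015444/135 + 8*(-17) = -1015444/135 - 136 = -1033804/135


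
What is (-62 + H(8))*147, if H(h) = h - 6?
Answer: -8820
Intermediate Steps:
H(h) = -6 + h
(-62 + H(8))*147 = (-62 + (-6 + 8))*147 = (-62 + 2)*147 = -60*147 = -8820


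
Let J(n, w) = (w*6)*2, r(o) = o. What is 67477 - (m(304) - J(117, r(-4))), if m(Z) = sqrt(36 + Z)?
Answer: 67429 - 2*sqrt(85) ≈ 67411.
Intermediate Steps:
J(n, w) = 12*w (J(n, w) = (6*w)*2 = 12*w)
67477 - (m(304) - J(117, r(-4))) = 67477 - (sqrt(36 + 304) - 12*(-4)) = 67477 - (sqrt(340) - 1*(-48)) = 67477 - (2*sqrt(85) + 48) = 67477 - (48 + 2*sqrt(85)) = 67477 + (-48 - 2*sqrt(85)) = 67429 - 2*sqrt(85)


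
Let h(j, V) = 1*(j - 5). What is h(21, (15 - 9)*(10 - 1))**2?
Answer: 256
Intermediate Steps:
h(j, V) = -5 + j (h(j, V) = 1*(-5 + j) = -5 + j)
h(21, (15 - 9)*(10 - 1))**2 = (-5 + 21)**2 = 16**2 = 256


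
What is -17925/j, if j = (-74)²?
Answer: -17925/5476 ≈ -3.2734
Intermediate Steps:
j = 5476
-17925/j = -17925/5476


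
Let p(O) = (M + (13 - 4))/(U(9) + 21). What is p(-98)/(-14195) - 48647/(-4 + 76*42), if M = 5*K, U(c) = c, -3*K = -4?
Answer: -31074562343/2036414700 ≈ -15.259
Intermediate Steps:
K = 4/3 (K = -⅓*(-4) = 4/3 ≈ 1.3333)
M = 20/3 (M = 5*(4/3) = 20/3 ≈ 6.6667)
p(O) = 47/90 (p(O) = (20/3 + (13 - 4))/(9 + 21) = (20/3 + 9)/30 = (47/3)*(1/30) = 47/90)
p(-98)/(-14195) - 48647/(-4 + 76*42) = (47/90)/(-14195) - 48647/(-4 + 76*42) = (47/90)*(-1/14195) - 48647/(-4 + 3192) = -47/1277550 - 48647/3188 = -31074562343/2036414700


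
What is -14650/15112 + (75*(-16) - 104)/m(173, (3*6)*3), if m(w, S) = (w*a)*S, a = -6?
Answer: -100181969/105882228 ≈ -0.94616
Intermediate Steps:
m(w, S) = -6*S*w (m(w, S) = (w*(-6))*S = (-6*w)*S = -6*S*w)
-14650/15112 + (75*(-16) - 104)/m(173, (3*6)*3) = -14650/15112 + (75*(-16) - 104)/((-6*(3*6)*3*173)) = -14650*1/15112 + (-1200 - 104)/((-6*18*3*173)) = -7325/7556 - 1304/((-6*54*173)) = -7325/7556 - 1304/(-56052) = -7325/7556 - 1304*(-1/56052) = -7325/7556 + 326/14013 = -100181969/105882228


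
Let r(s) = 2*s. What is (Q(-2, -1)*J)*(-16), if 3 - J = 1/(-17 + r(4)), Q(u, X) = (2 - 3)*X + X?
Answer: 0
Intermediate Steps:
Q(u, X) = 0 (Q(u, X) = -X + X = 0)
J = 28/9 (J = 3 - 1/(-17 + 2*4) = 3 - 1/(-17 + 8) = 3 - 1/(-9) = 3 - 1*(-⅑) = 3 + ⅑ = 28/9 ≈ 3.1111)
(Q(-2, -1)*J)*(-16) = (0*(28/9))*(-16) = 0*(-16) = 0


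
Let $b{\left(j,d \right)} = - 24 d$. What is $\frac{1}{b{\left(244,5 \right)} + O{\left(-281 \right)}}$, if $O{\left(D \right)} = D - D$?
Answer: $- \frac{1}{120} \approx -0.0083333$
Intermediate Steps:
$O{\left(D \right)} = 0$
$\frac{1}{b{\left(244,5 \right)} + O{\left(-281 \right)}} = \frac{1}{\left(-24\right) 5 + 0} = \frac{1}{-120 + 0} = \frac{1}{-120} = - \frac{1}{120}$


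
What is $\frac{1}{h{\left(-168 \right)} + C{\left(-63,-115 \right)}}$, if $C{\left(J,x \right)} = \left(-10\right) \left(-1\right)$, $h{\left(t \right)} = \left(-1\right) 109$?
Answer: $- \frac{1}{99} \approx -0.010101$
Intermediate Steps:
$h{\left(t \right)} = -109$
$C{\left(J,x \right)} = 10$
$\frac{1}{h{\left(-168 \right)} + C{\left(-63,-115 \right)}} = \frac{1}{-109 + 10} = \frac{1}{-99} = - \frac{1}{99}$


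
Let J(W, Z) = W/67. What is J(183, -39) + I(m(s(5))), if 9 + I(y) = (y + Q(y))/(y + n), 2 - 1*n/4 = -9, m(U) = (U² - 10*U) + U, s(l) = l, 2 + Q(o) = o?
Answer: -2149/268 ≈ -8.0187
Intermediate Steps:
Q(o) = -2 + o
J(W, Z) = W/67 (J(W, Z) = W*(1/67) = W/67)
m(U) = U² - 9*U
n = 44 (n = 8 - 4*(-9) = 8 + 36 = 44)
I(y) = -9 + (-2 + 2*y)/(44 + y) (I(y) = -9 + (y + (-2 + y))/(y + 44) = -9 + (-2 + 2*y)/(44 + y))
J(183, -39) + I(m(s(5))) = (1/67)*183 + (-398 - 35*(-9 + 5))/(44 + 5*(-9 + 5)) = 183/67 + (-398 - 35*(-4))/(44 + 5*(-4)) = 183/67 + (-398 - 7*(-20))/(44 - 20) = 183/67 + (-398 + 140)/24 = 183/67 + (1/24)*(-258) = 183/67 - 43/4 = -2149/268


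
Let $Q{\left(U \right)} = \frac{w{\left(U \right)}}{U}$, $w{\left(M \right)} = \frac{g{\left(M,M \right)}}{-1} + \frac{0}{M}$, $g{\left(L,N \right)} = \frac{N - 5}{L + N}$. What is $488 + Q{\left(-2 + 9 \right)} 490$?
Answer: $478$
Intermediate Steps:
$g{\left(L,N \right)} = \frac{-5 + N}{L + N}$
$w{\left(M \right)} = - \frac{-5 + M}{2 M}$ ($w{\left(M \right)} = \frac{\frac{1}{M + M} \left(-5 + M\right)}{-1} + \frac{0}{M} = \frac{-5 + M}{2 M} \left(-1\right) + 0 = - \frac{-5 + M}{2 M} + 0 = - \frac{-5 + M}{2 M}$)
$Q{\left(U \right)} = \frac{5 - U}{2 U^{2}}$ ($Q{\left(U \right)} = \frac{\frac{1}{2} \frac{1}{U} \left(5 - U\right)}{U} = \frac{5 - U}{2 U^{2}}$)
$488 + Q{\left(-2 + 9 \right)} 490 = 488 + \frac{5 - \left(-2 + 9\right)}{2 \left(-2 + 9\right)^{2}} \cdot 490 = 488 + \frac{5 - 7}{2 \cdot 49} \cdot 490 = 488 + \frac{1}{2} \cdot \frac{1}{49} \left(5 - 7\right) 490 = 488 + \frac{1}{2} \cdot \frac{1}{49} \left(-2\right) 490 = 488 - 10 = 478$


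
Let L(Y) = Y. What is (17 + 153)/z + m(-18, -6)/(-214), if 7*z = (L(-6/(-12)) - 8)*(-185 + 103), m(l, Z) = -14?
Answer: 26327/13161 ≈ 2.0004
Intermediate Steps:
z = 615/7 (z = ((-6/(-12) - 8)*(-185 + 103))/7 = ((-6*(-1/12) - 8)*(-82))/7 = ((½ - 8)*(-82))/7 = (-15/2*(-82))/7 = (⅐)*615 = 615/7 ≈ 87.857)
(17 + 153)/z + m(-18, -6)/(-214) = (17 + 153)/(615/7) - 14/(-214) = 170*(7/615) - 14*(-1/214) = 238/123 + 7/107 = 26327/13161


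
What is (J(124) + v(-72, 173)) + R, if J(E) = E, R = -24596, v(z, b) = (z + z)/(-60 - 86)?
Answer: -1786384/73 ≈ -24471.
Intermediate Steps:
v(z, b) = -z/73 (v(z, b) = (2*z)/(-146) = (2*z)*(-1/146) = -z/73)
(J(124) + v(-72, 173)) + R = (124 - 1/73*(-72)) - 24596 = (124 + 72/73) - 24596 = 9124/73 - 24596 = -1786384/73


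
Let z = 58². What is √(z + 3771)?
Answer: √7135 ≈ 84.469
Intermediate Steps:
z = 3364
√(z + 3771) = √(3364 + 3771) = √7135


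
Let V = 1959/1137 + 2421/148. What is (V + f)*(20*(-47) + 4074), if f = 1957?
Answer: 173602049049/28046 ≈ 6.1899e+6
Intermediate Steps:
V = 1014203/56092 (V = 1959*(1/1137) + 2421*(1/148) = 653/379 + 2421/148 = 1014203/56092 ≈ 18.081)
(V + f)*(20*(-47) + 4074) = (1014203/56092 + 1957)*(20*(-47) + 4074) = 110786247*(-940 + 4074)/56092 = (110786247/56092)*3134 = 173602049049/28046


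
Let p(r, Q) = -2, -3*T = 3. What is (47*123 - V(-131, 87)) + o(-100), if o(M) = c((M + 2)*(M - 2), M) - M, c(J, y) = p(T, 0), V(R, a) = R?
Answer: 6010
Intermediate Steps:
T = -1 (T = -1/3*3 = -1)
c(J, y) = -2
o(M) = -2 - M
(47*123 - V(-131, 87)) + o(-100) = (47*123 - 1*(-131)) + (-2 - 1*(-100)) = (5781 + 131) + (-2 + 100) = 5912 + 98 = 6010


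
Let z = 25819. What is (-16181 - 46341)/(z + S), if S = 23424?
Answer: -62522/49243 ≈ -1.2697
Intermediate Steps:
(-16181 - 46341)/(z + S) = (-16181 - 46341)/(25819 + 23424) = -62522/49243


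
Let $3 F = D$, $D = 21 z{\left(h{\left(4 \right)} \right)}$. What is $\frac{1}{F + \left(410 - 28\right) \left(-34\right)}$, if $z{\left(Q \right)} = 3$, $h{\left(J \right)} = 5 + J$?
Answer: $- \frac{1}{12967} \approx -7.7119 \cdot 10^{-5}$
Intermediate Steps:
$D = 63$ ($D = 21 \cdot 3 = 63$)
$F = 21$ ($F = \frac{1}{3} \cdot 63 = 21$)
$\frac{1}{F + \left(410 - 28\right) \left(-34\right)} = \frac{1}{21 + \left(410 - 28\right) \left(-34\right)} = \frac{1}{21 + 382 \left(-34\right)} = \frac{1}{21 - 12988} = \frac{1}{-12967} = - \frac{1}{12967}$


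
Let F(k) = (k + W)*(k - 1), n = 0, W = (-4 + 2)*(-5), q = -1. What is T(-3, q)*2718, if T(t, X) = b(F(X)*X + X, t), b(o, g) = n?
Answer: 0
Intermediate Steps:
W = 10 (W = -2*(-5) = 10)
F(k) = (-1 + k)*(10 + k) (F(k) = (k + 10)*(k - 1) = (10 + k)*(-1 + k) = (-1 + k)*(10 + k))
b(o, g) = 0
T(t, X) = 0
T(-3, q)*2718 = 0*2718 = 0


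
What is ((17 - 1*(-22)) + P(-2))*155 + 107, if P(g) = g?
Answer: 5842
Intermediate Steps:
((17 - 1*(-22)) + P(-2))*155 + 107 = ((17 - 1*(-22)) - 2)*155 + 107 = ((17 + 22) - 2)*155 + 107 = (39 - 2)*155 + 107 = 37*155 + 107 = 5735 + 107 = 5842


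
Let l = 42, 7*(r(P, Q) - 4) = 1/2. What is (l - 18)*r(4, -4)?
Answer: 684/7 ≈ 97.714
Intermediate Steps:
r(P, Q) = 57/14 (r(P, Q) = 4 + (⅐)/2 = 4 + (⅐)*(½) = 4 + 1/14 = 57/14)
(l - 18)*r(4, -4) = (42 - 18)*(57/14) = 24*(57/14) = 684/7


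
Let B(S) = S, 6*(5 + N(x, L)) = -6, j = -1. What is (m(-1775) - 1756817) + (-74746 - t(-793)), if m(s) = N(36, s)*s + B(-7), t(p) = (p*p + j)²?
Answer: -395451628024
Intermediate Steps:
N(x, L) = -6 (N(x, L) = -5 + (⅙)*(-6) = -5 - 1 = -6)
t(p) = (-1 + p²)² (t(p) = (p*p - 1)² = (p² - 1)² = (-1 + p²)²)
m(s) = -7 - 6*s (m(s) = -6*s - 7 = -7 - 6*s)
(m(-1775) - 1756817) + (-74746 - t(-793)) = ((-7 - 6*(-1775)) - 1756817) + (-74746 - (-1 + (-793)²)²) = ((-7 + 10650) - 1756817) + (-74746 - (-1 + 628849)²) = (10643 - 1756817) + (-74746 - 1*628848²) = -1746174 + (-74746 - 1*395449807104) = -1746174 + (-74746 - 395449807104) = -1746174 - 395449881850 = -395451628024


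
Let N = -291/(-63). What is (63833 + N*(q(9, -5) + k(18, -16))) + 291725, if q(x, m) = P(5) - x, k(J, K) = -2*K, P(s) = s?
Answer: 1067062/3 ≈ 3.5569e+5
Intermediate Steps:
N = 97/21 (N = -291*(-1/63) = 97/21 ≈ 4.6190)
q(x, m) = 5 - x
(63833 + N*(q(9, -5) + k(18, -16))) + 291725 = (63833 + 97*((5 - 1*9) - 2*(-16))/21) + 291725 = (63833 + 97*((5 - 9) + 32)/21) + 291725 = (63833 + 97*(-4 + 32)/21) + 291725 = (63833 + (97/21)*28) + 291725 = (63833 + 388/3) + 291725 = 191887/3 + 291725 = 1067062/3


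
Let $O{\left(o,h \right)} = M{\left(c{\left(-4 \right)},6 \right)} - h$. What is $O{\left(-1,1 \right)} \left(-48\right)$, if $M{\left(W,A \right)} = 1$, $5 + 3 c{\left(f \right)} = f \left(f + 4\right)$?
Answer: $0$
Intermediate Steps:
$c{\left(f \right)} = - \frac{5}{3} + \frac{f \left(4 + f\right)}{3}$ ($c{\left(f \right)} = - \frac{5}{3} + \frac{f \left(f + 4\right)}{3} = - \frac{5}{3} + \frac{f \left(4 + f\right)}{3}$)
$O{\left(o,h \right)} = 1 - h$
$O{\left(-1,1 \right)} \left(-48\right) = \left(1 - 1\right) \left(-48\right) = 0 \left(-48\right) = 0$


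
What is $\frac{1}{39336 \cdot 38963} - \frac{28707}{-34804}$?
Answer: $\frac{142849813235}{173189288184} \approx 0.82482$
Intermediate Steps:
$\frac{1}{39336 \cdot 38963} - \frac{28707}{-34804} = \frac{1}{39336} \cdot \frac{1}{38963} - - \frac{4101}{4972} = \frac{1}{1532648568} + \frac{4101}{4972} = \frac{142849813235}{173189288184}$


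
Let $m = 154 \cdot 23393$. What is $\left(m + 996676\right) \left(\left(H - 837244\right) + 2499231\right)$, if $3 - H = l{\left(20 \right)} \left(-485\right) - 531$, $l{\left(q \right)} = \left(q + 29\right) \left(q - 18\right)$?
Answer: $7864863139098$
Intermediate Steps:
$l{\left(q \right)} = \left(-18 + q\right) \left(29 + q\right)$ ($l{\left(q \right)} = \left(29 + q\right) \left(-18 + q\right) = \left(-18 + q\right) \left(29 + q\right)$)
$m = 3602522$
$H = 48064$ ($H = 3 - \left(\left(-522 + 20^{2} + 11 \cdot 20\right) \left(-485\right) - 531\right) = 3 - \left(\left(-522 + 400 + 220\right) \left(-485\right) - 531\right) = 3 - \left(98 \left(-485\right) - 531\right) = 3 - \left(-47530 - 531\right) = 3 - -48061 = 3 + 48061 = 48064$)
$\left(m + 996676\right) \left(\left(H - 837244\right) + 2499231\right) = \left(3602522 + 996676\right) \left(\left(48064 - 837244\right) + 2499231\right) = 4599198 \left(\left(48064 - 837244\right) + 2499231\right) = 4599198 \left(-789180 + 2499231\right) = 4599198 \cdot 1710051 = 7864863139098$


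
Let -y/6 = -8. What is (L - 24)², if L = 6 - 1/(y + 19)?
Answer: 1456849/4489 ≈ 324.54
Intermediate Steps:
y = 48 (y = -6*(-8) = 48)
L = 401/67 (L = 6 - 1/(48 + 19) = 6 - 1/67 = 401/67 ≈ 5.9851)
(L - 24)² = (401/67 - 24)² = (-1207/67)² = 1456849/4489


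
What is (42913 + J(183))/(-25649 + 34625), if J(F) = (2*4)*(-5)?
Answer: 14291/2992 ≈ 4.7764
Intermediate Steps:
J(F) = -40 (J(F) = 8*(-5) = -40)
(42913 + J(183))/(-25649 + 34625) = (42913 - 40)/(-25649 + 34625) = 42873/8976 = 42873*(1/8976) = 14291/2992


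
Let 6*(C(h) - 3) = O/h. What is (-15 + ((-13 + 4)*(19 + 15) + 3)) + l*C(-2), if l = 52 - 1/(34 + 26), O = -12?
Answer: -1651/15 ≈ -110.07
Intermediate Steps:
C(h) = 3 - 2/h (C(h) = 3 + (-12/h)/6 = 3 - 2/h)
l = 3119/60 (l = 52 - 1/60 = 3119/60 ≈ 51.983)
(-15 + ((-13 + 4)*(19 + 15) + 3)) + l*C(-2) = (-15 + ((-13 + 4)*(19 + 15) + 3)) + 3119*(3 - 2/(-2))/60 = (-15 + (-9*34 + 3)) + 3119*(3 - 2*(-½))/60 = (-15 + (-306 + 3)) + 3119*(3 + 1)/60 = (-15 - 303) + (3119/60)*4 = -318 + 3119/15 = -1651/15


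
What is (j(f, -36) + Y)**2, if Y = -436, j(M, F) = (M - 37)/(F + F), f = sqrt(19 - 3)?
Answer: 109265209/576 ≈ 1.8970e+5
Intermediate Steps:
f = 4 (f = sqrt(16) = 4)
j(M, F) = (-37 + M)/(2*F) (j(M, F) = (-37 + M)/((2*F)) = (-37 + M)*(1/(2*F)) = (-37 + M)/(2*F))
(j(f, -36) + Y)**2 = ((1/2)*(-37 + 4)/(-36) - 436)**2 = ((1/2)*(-1/36)*(-33) - 436)**2 = (11/24 - 436)**2 = (-10453/24)**2 = 109265209/576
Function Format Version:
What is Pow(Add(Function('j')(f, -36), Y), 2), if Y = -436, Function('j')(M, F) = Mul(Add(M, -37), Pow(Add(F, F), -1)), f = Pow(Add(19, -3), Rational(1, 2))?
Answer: Rational(109265209, 576) ≈ 1.8970e+5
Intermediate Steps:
f = 4 (f = Pow(16, Rational(1, 2)) = 4)
Function('j')(M, F) = Mul(Rational(1, 2), Pow(F, -1), Add(-37, M)) (Function('j')(M, F) = Mul(Add(-37, M), Pow(Mul(2, F), -1)) = Mul(Add(-37, M), Mul(Rational(1, 2), Pow(F, -1))) = Mul(Rational(1, 2), Pow(F, -1), Add(-37, M)))
Pow(Add(Function('j')(f, -36), Y), 2) = Pow(Add(Mul(Rational(1, 2), Pow(-36, -1), Add(-37, 4)), -436), 2) = Pow(Add(Mul(Rational(1, 2), Rational(-1, 36), -33), -436), 2) = Pow(Add(Rational(11, 24), -436), 2) = Pow(Rational(-10453, 24), 2) = Rational(109265209, 576)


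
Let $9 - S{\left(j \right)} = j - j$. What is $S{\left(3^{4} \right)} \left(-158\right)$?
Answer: $-1422$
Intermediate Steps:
$S{\left(j \right)} = 9$ ($S{\left(j \right)} = 9 - \left(j - j\right) = 9 - 0 = 9 + 0 = 9$)
$S{\left(3^{4} \right)} \left(-158\right) = 9 \left(-158\right) = -1422$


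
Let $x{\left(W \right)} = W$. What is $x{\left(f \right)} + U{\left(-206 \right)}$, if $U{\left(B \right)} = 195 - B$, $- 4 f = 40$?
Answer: $391$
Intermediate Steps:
$f = -10$ ($f = \left(- \frac{1}{4}\right) 40 = -10$)
$x{\left(f \right)} + U{\left(-206 \right)} = -10 + \left(195 - -206\right) = -10 + \left(195 + 206\right) = -10 + 401 = 391$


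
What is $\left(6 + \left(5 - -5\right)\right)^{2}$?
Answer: $256$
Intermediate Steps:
$\left(6 + \left(5 - -5\right)\right)^{2} = \left(6 + \left(5 + 5\right)\right)^{2} = \left(6 + 10\right)^{2} = 16^{2} = 256$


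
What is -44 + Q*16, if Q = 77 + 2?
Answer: 1220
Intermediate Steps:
Q = 79
-44 + Q*16 = -44 + 79*16 = -44 + 1264 = 1220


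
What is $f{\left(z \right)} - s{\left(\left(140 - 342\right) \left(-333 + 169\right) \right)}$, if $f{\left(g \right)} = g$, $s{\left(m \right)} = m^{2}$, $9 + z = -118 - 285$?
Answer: $-1097464796$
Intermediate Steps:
$z = -412$ ($z = -9 - 403 = -412$)
$f{\left(z \right)} - s{\left(\left(140 - 342\right) \left(-333 + 169\right) \right)} = -412 - \left(\left(140 - 342\right) \left(-333 + 169\right)\right)^{2} = -412 - \left(\left(-202\right) \left(-164\right)\right)^{2} = -412 - 33128^{2} = -412 - 1097464384 = -1097464796$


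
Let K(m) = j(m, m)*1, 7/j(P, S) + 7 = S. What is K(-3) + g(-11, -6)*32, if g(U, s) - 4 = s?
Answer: -647/10 ≈ -64.700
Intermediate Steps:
j(P, S) = 7/(-7 + S)
g(U, s) = 4 + s
K(m) = 7/(-7 + m) (K(m) = (7/(-7 + m))*1 = 7/(-7 + m))
K(-3) + g(-11, -6)*32 = 7/(-7 - 3) + (4 - 6)*32 = 7/(-10) - 2*32 = 7*(-⅒) - 64 = -7/10 - 64 = -647/10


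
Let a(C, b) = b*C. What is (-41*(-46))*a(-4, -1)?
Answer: 7544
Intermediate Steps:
a(C, b) = C*b
(-41*(-46))*a(-4, -1) = (-41*(-46))*(-4*(-1)) = 1886*4 = 7544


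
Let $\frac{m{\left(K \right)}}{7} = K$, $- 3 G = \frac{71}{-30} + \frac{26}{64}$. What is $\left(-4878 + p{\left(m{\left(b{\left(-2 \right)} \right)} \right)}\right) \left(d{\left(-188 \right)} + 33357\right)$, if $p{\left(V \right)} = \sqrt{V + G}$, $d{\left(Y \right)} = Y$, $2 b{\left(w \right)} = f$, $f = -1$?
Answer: $-161798382 + \frac{33169 i \sqrt{40990}}{120} \approx -1.618 \cdot 10^{8} + 55962.0 i$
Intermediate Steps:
$b{\left(w \right)} = - \frac{1}{2}$ ($b{\left(w \right)} = \frac{1}{2} \left(-1\right) = - \frac{1}{2}$)
$G = \frac{941}{1440}$ ($G = - \frac{\frac{71}{-30} + \frac{26}{64}}{3} = - \frac{71 \left(- \frac{1}{30}\right) + 26 \cdot \frac{1}{64}}{3} = - \frac{- \frac{71}{30} + \frac{13}{32}}{3} = \left(- \frac{1}{3}\right) \left(- \frac{941}{480}\right) = \frac{941}{1440} \approx 0.65347$)
$m{\left(K \right)} = 7 K$
$p{\left(V \right)} = \sqrt{\frac{941}{1440} + V}$ ($p{\left(V \right)} = \sqrt{V + \frac{941}{1440}} = \sqrt{\frac{941}{1440} + V}$)
$\left(-4878 + p{\left(m{\left(b{\left(-2 \right)} \right)} \right)}\right) \left(d{\left(-188 \right)} + 33357\right) = \left(-4878 + \frac{\sqrt{9410 + 14400 \cdot 7 \left(- \frac{1}{2}\right)}}{120}\right) \left(-188 + 33357\right) = \left(-4878 + \frac{\sqrt{9410 + 14400 \left(- \frac{7}{2}\right)}}{120}\right) 33169 = \left(-4878 + \frac{\sqrt{9410 - 50400}}{120}\right) 33169 = \left(-4878 + \frac{\sqrt{-40990}}{120}\right) 33169 = \left(-4878 + \frac{i \sqrt{40990}}{120}\right) 33169 = -161798382 + \frac{33169 i \sqrt{40990}}{120}$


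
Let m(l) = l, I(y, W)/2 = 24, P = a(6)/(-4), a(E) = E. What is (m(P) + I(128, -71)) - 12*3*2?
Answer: -51/2 ≈ -25.500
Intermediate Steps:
P = -3/2 (P = 6/(-4) = -1/4*6 = -3/2 ≈ -1.5000)
I(y, W) = 48 (I(y, W) = 2*24 = 48)
(m(P) + I(128, -71)) - 12*3*2 = (-3/2 + 48) - 12*3*2 = 93/2 - 36*2 = 93/2 - 72 = -51/2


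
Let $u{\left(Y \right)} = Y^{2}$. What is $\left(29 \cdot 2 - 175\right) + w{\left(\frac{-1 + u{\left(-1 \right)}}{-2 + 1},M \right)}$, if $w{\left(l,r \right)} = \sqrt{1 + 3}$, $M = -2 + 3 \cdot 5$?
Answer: $-115$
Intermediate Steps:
$M = 13$ ($M = -2 + 15 = 13$)
$w{\left(l,r \right)} = 2$ ($w{\left(l,r \right)} = \sqrt{4} = 2$)
$\left(29 \cdot 2 - 175\right) + w{\left(\frac{-1 + u{\left(-1 \right)}}{-2 + 1},M \right)} = \left(29 \cdot 2 - 175\right) + 2 = \left(58 - 175\right) + 2 = -117 + 2 = -115$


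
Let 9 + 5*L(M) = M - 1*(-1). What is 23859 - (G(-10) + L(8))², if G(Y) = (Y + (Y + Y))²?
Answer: -786141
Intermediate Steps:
L(M) = -8/5 + M/5 (L(M) = -9/5 + (M - 1*(-1))/5 = -9/5 + (M + 1)/5 = -9/5 + (1 + M)/5 = -9/5 + (⅕ + M/5) = -8/5 + M/5)
G(Y) = 9*Y² (G(Y) = (Y + 2*Y)² = (3*Y)² = 9*Y²)
23859 - (G(-10) + L(8))² = 23859 - (9*(-10)² + (-8/5 + (⅕)*8))² = 23859 - (9*100 + (-8/5 + 8/5))² = 23859 - (900 + 0)² = 23859 - 1*900² = 23859 - 1*810000 = 23859 - 810000 = -786141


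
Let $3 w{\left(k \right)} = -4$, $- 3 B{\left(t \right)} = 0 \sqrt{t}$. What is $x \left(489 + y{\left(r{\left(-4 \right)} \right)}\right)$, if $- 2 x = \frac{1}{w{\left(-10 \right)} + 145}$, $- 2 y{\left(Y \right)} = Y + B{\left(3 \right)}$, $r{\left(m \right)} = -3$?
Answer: $- \frac{2943}{1724} \approx -1.7071$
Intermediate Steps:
$B{\left(t \right)} = 0$ ($B{\left(t \right)} = - \frac{0 \sqrt{t}}{3} = \left(- \frac{1}{3}\right) 0 = 0$)
$w{\left(k \right)} = - \frac{4}{3}$ ($w{\left(k \right)} = \frac{1}{3} \left(-4\right) = - \frac{4}{3}$)
$y{\left(Y \right)} = - \frac{Y}{2}$ ($y{\left(Y \right)} = - \frac{Y + 0}{2} = - \frac{Y}{2}$)
$x = - \frac{3}{862}$ ($x = - \frac{1}{2 \left(- \frac{4}{3} + 145\right)} = - \frac{1}{2 \cdot \frac{431}{3}} = \left(- \frac{1}{2}\right) \frac{3}{431} = - \frac{3}{862} \approx -0.0034803$)
$x \left(489 + y{\left(r{\left(-4 \right)} \right)}\right) = - \frac{3 \left(489 - - \frac{3}{2}\right)}{862} = - \frac{3 \left(489 + \frac{3}{2}\right)}{862} = \left(- \frac{3}{862}\right) \frac{981}{2} = - \frac{2943}{1724}$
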